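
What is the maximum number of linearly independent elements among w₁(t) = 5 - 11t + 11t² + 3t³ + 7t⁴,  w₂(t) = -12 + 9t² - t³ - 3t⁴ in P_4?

Represent each element by its coordinate vector in ℝ⁵.
Row-reduce the 2×5 matrix with these as rows.
The echelon form has 2 nonzero rows, so the rank is 2.

2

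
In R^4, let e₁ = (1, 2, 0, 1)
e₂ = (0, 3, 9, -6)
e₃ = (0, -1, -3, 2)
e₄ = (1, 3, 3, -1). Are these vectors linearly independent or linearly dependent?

linearly dependent

Row-reduce the matrix whose columns are e₁, e₂, e₃, e₄.
The reduction yields 2 nonzero rows, so the rank is 2.
Since rank 2 < 4, the set is linearly dependent.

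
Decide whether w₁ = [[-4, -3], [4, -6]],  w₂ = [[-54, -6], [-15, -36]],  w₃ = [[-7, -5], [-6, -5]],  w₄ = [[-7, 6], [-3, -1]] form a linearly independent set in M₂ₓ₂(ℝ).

linearly dependent

Write each element as a coordinate vector in ℝ⁴ using {E₁₁, E₁₂, E₂₁, E₂₂}.
The matrix [w₁|w₂|w₃|w₄] has determinant 0.
A zero determinant means the columns are linearly dependent.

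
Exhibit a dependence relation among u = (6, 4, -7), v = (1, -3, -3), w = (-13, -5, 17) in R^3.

2u + v + w = 0

Row-reduce the matrix with u, v, w as columns; the null space gives the coefficients.
The free variable yields coefficients (2, 1, 1) (any nonzero multiple also works).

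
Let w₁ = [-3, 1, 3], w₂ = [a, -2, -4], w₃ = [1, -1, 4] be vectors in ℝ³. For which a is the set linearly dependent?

a = 38/7

Place the vectors as rows of a 3×3 matrix; dependence ⇔ determinant zero.
The determinant works out to 38 - 7*a.
Setting this to zero gives a = 38/7.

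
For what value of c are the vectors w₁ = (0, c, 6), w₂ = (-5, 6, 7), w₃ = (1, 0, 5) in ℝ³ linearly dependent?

c = 9/8

Place the vectors as rows of a 3×3 matrix; dependence ⇔ determinant zero.
Cofactor expansion gives det = 32*c - 36.
This vanishes exactly when c = 9/8.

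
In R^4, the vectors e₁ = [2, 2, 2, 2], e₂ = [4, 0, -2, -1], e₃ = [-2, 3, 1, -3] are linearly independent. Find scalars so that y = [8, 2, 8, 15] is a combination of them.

Since e₁, e₂, e₃ are independent, the coefficients expressing y are uniquely determined by a linear system.
Back-substitution yields (c₁, c₂, c₃) = (4, -1, -2).

y = 4e₁ - e₂ - 2e₃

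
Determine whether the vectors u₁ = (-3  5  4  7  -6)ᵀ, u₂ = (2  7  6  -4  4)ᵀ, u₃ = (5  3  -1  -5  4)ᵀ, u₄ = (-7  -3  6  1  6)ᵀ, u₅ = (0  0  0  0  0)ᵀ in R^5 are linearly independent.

linearly dependent

One of the vectors is the zero vector, so the set is linearly dependent.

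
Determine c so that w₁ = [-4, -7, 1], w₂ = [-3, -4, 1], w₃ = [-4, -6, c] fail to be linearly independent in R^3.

c = 6/5

The set is linearly dependent precisely when det[w₁; w₂; w₃] = 0.
The determinant works out to 6 - 5*c.
Solving 6 - 5*c = 0 yields c = 6/5.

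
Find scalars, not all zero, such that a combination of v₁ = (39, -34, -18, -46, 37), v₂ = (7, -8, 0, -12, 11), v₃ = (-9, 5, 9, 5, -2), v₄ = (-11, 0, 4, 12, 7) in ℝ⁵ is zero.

v₁ - 3v₂ + 2v₃ = 0

Set up α₁v₁ + … + α₄v₄ = 0 and solve the homogeneous system.
The free variable yields coefficients (1, -3, 2, 0) (any nonzero multiple also works).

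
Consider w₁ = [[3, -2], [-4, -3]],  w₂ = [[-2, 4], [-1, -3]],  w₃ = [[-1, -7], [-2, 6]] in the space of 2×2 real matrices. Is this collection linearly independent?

Take coordinates with respect to the standard basis {E₁₁, E₁₂, E₂₁, E₂₂}.
Place the vectors as rows of a 3×4 matrix and reduce to echelon form.
The reduction yields 3 nonzero rows, so the rank is 3.
Since rank = 3 (the number of vectors), the set is linearly independent.

linearly independent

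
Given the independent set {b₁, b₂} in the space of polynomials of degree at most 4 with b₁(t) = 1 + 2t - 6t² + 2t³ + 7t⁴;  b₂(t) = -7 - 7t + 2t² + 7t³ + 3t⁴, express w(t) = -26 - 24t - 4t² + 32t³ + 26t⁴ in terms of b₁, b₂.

w = 2b₁ + 4b₂

Identify each element with its coordinate vector in ℝ⁵ via {1, t, …, t⁴}.
Since b₁, b₂ are independent, the coefficients expressing w are uniquely determined by a linear system.
Row-reducing the augmented matrix gives the unique coefficients (α₁, α₂) = (2, 4).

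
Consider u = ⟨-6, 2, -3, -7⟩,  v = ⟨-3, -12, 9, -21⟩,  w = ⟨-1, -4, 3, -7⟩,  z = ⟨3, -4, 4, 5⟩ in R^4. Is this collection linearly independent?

One vector is a scalar multiple of another, so the set is dependent.

linearly dependent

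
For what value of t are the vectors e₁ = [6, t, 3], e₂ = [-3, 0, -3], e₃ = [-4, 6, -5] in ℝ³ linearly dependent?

t = 18

Place the vectors as rows of a 3×3 matrix; dependence ⇔ determinant zero.
The determinant works out to 54 - 3*t.
Setting this to zero gives t = 18.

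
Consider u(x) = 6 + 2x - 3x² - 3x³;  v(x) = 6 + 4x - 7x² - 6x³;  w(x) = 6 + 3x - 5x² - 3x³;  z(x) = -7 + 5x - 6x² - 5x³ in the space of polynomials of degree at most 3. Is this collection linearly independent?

Take coordinates with respect to the standard basis {1, x, …, x³}.
Place the vectors as rows of a 4×4 matrix and reduce to echelon form.
The reduction yields 4 nonzero rows, so the rank is 4.
Since rank = 4 (the number of vectors), the set is linearly independent.

linearly independent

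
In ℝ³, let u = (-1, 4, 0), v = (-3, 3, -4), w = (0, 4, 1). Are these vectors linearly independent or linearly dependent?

linearly independent

The matrix [u|v|w] has determinant -7.
A nonzero determinant means the columns are linearly independent.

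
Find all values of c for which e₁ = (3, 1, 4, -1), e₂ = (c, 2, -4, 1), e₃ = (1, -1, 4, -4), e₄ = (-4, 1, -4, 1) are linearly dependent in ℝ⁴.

c = -9/2

Dependence holds iff the 4×4 matrix [e₁ e₂ e₃ e₄] is singular.
The determinant works out to 24*c + 108.
Solving 24*c + 108 = 0 yields c = -9/2.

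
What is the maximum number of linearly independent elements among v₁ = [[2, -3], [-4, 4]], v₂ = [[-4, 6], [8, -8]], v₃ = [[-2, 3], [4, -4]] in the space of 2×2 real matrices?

1

Use coordinates relative to {E₁₁, E₁₂, E₂₁, E₂₂}.
Row-reduce the 3×4 matrix with these as rows.
The echelon form has 1 nonzero row, so the rank is 1.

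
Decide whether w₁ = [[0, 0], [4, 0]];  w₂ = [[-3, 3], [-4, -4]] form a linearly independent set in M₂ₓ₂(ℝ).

linearly independent

Write each element as a coordinate vector in ℝ⁴ using {E₁₁, E₁₂, E₂₁, E₂₂}.
Place the vectors as rows of a 2×4 matrix and reduce to echelon form.
The reduction yields 2 nonzero rows, so the rank is 2.
Since rank = 2 (the number of vectors), the set is linearly independent.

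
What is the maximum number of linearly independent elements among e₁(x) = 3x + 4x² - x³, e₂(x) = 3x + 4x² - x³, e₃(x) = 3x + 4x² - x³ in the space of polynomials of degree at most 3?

Pass to coordinate vectors with respect to the basis {1, x, …, x³}.
Apply Gaussian elimination to the matrix whose rows are e₁, e₂, e₃.
Exactly 1 pivot survives; hence the rank is 1.

1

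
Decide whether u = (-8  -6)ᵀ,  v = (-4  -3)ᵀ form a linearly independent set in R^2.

Row-reduce the matrix whose columns are u, v.
The reduction yields 1 nonzero row, so the rank is 1.
Since rank 1 < 2, the set is linearly dependent.

linearly dependent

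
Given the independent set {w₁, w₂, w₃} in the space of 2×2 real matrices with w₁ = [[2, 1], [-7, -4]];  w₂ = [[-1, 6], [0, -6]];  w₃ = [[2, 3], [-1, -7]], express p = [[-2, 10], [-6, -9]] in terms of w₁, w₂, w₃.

p = w₁ + 2w₂ - w₃

Identify each element with its coordinate vector in ℝ⁴ via {E₁₁, E₁₂, E₂₁, E₂₂}.
Write p = c₁w₁ + … + c₃w₃ and equate components.
Back-substitution yields (c₁, c₂, c₃) = (1, 2, -1).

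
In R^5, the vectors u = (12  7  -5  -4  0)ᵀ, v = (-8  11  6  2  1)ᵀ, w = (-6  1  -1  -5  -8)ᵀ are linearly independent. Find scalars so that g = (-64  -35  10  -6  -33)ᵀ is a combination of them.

g = -4u - v + 4w

Set up the augmented matrix [u | v | w | g] and row-reduce.
Back-substitution yields (α₁, α₂, α₃) = (-4, -1, 4).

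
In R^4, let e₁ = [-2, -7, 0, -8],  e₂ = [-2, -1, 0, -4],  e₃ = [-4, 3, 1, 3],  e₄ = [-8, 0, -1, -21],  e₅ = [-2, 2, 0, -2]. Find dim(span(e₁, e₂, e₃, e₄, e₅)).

dim = 3

Apply Gaussian elimination to the matrix whose rows are e₁, e₂, e₃, e₄, e₅.
Exactly 3 pivots survive; hence the rank is 3.
(With 5 elements in a 4-dimensional space the rank is at most 4.)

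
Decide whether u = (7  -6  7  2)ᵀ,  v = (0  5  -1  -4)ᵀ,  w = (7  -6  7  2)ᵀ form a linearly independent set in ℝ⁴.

linearly dependent

Row-reduce the matrix whose columns are u, v, w.
The reduction yields 2 nonzero rows, so the rank is 2.
Since rank 2 < 3, the set is linearly dependent.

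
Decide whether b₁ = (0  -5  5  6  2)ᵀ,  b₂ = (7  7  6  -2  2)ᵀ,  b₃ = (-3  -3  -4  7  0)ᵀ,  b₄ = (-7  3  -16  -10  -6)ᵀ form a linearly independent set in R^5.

Row-reduce the matrix whose columns are b₁, b₂, b₃, b₄.
The reduction yields 3 nonzero rows, so the rank is 3.
Since rank 3 < 4, the set is linearly dependent.
Indeed 2b₁ + b₂ + b₄ = 0.

linearly dependent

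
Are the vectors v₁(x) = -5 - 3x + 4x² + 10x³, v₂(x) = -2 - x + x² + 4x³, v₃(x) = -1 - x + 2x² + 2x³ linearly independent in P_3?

linearly dependent

Take coordinates with respect to the standard basis {1, x, …, x³}.
Row-reduce the matrix whose columns are v₁, v₂, v₃.
The reduction yields 2 nonzero rows, so the rank is 2.
Since rank 2 < 3, the set is linearly dependent.
Indeed v₁ - 2v₂ - v₃ = 0.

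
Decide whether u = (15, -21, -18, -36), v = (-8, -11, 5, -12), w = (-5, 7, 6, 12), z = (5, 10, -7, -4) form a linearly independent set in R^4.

linearly dependent

One vector is a scalar multiple of another, so the set is dependent.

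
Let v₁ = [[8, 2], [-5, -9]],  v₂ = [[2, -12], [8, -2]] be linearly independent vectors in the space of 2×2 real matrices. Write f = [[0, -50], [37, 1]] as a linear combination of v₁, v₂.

Take coordinate vectors relative to {E₁₁, E₁₂, E₂₁, E₂₂}.
Since v₁, v₂ are independent, the coefficients expressing f are uniquely determined by a linear system.
The system has the unique solution (a₁, a₂) = (-1, 4).

f = -v₁ + 4v₂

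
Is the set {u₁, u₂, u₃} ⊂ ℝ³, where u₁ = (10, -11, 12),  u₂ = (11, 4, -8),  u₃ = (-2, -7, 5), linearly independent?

linearly independent

Row-reduce the matrix whose columns are u₁, u₂, u₃.
The reduction yields 3 nonzero rows, so the rank is 3.
Since rank = 3 (the number of vectors), the set is linearly independent.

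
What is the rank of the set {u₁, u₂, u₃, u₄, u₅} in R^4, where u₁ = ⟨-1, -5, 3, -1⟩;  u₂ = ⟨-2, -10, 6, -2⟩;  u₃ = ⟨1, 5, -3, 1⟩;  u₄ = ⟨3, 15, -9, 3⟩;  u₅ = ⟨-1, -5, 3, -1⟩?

Apply Gaussian elimination to the matrix whose rows are u₁, u₂, u₃, u₄, u₅.
Reduction leaves 1 leading entry, giving rank 1.
(With 5 elements in a 4-dimensional space the rank is at most 4.)

rank 1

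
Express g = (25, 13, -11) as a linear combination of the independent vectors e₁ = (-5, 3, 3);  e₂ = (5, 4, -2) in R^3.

Since e₁, e₂ are independent, the coefficients expressing g are uniquely determined by a linear system.
Row-reducing the augmented matrix gives the unique coefficients (c₁, c₂) = (-1, 4).

g = -e₁ + 4e₂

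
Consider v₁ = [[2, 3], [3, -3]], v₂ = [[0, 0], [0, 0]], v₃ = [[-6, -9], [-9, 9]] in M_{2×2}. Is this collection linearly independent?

linearly dependent

Write each element as a coordinate vector in ℝ⁴ using {E₁₁, E₁₂, E₂₁, E₂₂}.
One of the vectors is the zero vector, so the set is linearly dependent.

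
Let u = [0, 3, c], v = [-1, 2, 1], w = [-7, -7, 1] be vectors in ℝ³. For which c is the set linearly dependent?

c = 6/7

Dependence holds iff the 3×3 matrix [u v w] is singular.
The determinant works out to 21*c - 18.
This vanishes exactly when c = 6/7.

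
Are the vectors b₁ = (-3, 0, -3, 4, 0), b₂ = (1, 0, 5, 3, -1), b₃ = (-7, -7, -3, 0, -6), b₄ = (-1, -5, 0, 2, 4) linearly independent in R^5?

Row-reduce the matrix whose columns are b₁, b₂, b₃, b₄.
The reduction yields 4 nonzero rows, so the rank is 4.
Since rank = 4 (the number of vectors), the set is linearly independent.

linearly independent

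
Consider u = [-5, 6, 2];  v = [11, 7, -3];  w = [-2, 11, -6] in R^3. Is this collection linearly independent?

linearly independent

Form the 3×3 matrix with these as columns; its determinant is 747.
A nonzero determinant means the columns are linearly independent.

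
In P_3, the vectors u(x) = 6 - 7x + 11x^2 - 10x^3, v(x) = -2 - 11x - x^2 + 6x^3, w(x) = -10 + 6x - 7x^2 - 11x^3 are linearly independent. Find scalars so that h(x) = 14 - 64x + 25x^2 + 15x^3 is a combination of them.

Work in coordinates with respect to the standard basis {1, x, …, x^3}.
Write h = c₁u + … + c₃w and equate components.
The system has the unique solution (c₁, c₂, c₃) = (2, 4, -1).

h = 2u + 4v - w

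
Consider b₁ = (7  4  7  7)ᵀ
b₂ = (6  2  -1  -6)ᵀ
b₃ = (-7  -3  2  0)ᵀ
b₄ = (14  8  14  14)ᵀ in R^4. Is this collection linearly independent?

linearly dependent

One vector is a scalar multiple of another, so the set is dependent.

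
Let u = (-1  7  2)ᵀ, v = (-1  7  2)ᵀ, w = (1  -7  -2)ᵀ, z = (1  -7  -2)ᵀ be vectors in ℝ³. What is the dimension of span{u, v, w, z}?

1

Put the 3×4 matrix [u|v|w|z] into echelon form.
Reduction leaves 1 leading entry, giving rank 1.
(With 4 elements in a 3-dimensional space the rank is at most 3.)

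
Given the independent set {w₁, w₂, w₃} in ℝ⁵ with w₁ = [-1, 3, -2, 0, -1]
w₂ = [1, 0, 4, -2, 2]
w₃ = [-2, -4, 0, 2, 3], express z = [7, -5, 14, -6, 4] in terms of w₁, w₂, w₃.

Write z = α₁w₁ + … + α₃w₃ and equate components.
Row-reducing the augmented matrix gives the unique coefficients (α₁, α₂, α₃) = (-3, 2, -1).

z = -3w₁ + 2w₂ - w₃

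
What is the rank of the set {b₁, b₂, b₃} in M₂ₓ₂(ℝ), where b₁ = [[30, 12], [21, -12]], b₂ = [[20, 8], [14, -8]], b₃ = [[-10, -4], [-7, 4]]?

1

Represent each element by its coordinate vector in ℝ⁴.
Form the matrix with b₁, b₂, b₃ as columns and reduce.
There is 1 pivot column, so rank = 1.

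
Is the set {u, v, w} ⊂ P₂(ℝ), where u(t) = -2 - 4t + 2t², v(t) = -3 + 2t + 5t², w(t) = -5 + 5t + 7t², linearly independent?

Take coordinates with respect to the standard basis {1, t, t²}.
The matrix [u|v|w] has determinant 28.
A nonzero determinant means the columns are linearly independent.

linearly independent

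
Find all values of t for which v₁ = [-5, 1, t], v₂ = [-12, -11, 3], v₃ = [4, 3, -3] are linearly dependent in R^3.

The set is linearly dependent precisely when det[v₁; v₂; v₃] = 0.
Cofactor expansion gives det = 8*t - 144.
Setting this to zero gives t = 18.

t = 18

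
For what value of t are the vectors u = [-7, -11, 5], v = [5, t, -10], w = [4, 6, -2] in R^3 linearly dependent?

t = 10

The vectors are dependent exactly when the determinant of the matrix with rows u, v, w vanishes.
The determinant works out to 60 - 6*t.
Setting this to zero gives t = 10.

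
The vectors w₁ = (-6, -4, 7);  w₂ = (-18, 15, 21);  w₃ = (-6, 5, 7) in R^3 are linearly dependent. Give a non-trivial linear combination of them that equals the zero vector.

Set up α₁w₁ + … + α₃w₃ = 0 and solve the homogeneous system.
The free variable yields coefficients (0, 1, -3) (any nonzero multiple also works).

w₂ - 3w₃ = 0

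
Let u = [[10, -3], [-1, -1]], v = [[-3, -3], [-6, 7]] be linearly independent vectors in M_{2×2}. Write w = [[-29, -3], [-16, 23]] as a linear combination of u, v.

w = -2u + 3v

Take coordinate vectors relative to {E₁₁, E₁₂, E₂₁, E₂₂}.
Since u, v are independent, the coefficients expressing w are uniquely determined by a linear system.
Back-substitution yields (α₁, α₂) = (-2, 3).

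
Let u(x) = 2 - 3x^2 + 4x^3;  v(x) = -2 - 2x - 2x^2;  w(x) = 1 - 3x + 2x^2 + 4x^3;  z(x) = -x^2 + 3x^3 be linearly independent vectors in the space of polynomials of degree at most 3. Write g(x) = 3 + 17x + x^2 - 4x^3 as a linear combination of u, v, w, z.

g = -u - 4v - 3w + 4z

Identify each element with its coordinate vector in ℝ⁴ via {1, x, …, x^3}.
Since u, v, w, z are independent, the coefficients expressing g are uniquely determined by a linear system.
The system has the unique solution (α₁, …, α₄) = (-1, -4, -3, 4).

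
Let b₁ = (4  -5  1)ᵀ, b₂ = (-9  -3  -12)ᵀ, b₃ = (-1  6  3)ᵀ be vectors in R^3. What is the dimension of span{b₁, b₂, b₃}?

dim = 2

Put the 3×3 matrix [b₁|b₂|b₃] into echelon form.
Reduction leaves 2 leading entries, giving rank 2.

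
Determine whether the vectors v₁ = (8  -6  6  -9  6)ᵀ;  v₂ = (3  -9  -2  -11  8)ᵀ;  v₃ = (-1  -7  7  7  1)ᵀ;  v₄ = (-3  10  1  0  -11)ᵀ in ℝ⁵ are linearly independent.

Row-reduce the matrix whose columns are v₁, v₂, v₃, v₄.
The reduction yields 4 nonzero rows, so the rank is 4.
Since rank = 4 (the number of vectors), the set is linearly independent.

linearly independent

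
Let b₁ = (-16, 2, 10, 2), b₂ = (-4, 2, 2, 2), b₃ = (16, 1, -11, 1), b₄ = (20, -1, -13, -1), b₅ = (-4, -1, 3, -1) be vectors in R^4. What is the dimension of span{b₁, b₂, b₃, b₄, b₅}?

dim = 2

Put the 4×5 matrix [b₁|b₂|b₃|b₄|b₅] into echelon form.
The echelon form has 2 nonzero rows, so the rank is 2.
(With 5 elements in a 4-dimensional space the rank is at most 4.)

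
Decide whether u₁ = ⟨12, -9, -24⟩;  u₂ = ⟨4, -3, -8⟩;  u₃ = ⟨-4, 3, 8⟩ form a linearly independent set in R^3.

Form the 3×3 matrix with these as columns; its determinant is 0.
A zero determinant means the columns are linearly dependent.
Indeed u₁ - 3u₂ = 0.

linearly dependent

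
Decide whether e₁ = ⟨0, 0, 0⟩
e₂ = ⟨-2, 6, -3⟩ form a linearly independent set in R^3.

linearly dependent

One of the vectors is the zero vector, so the set is linearly dependent.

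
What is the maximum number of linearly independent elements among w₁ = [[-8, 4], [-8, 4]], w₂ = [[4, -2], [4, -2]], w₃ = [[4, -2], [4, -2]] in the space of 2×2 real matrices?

1

Represent each element by its coordinate vector in ℝ⁴.
Form the matrix with w₁, w₂, w₃ as columns and reduce.
There is 1 pivot column, so rank = 1.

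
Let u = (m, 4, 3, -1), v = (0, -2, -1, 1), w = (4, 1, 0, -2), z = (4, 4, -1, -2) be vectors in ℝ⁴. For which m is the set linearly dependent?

m = -32/9

The set is linearly dependent precisely when det[u; v; w; z] = 0.
Cofactor expansion gives det = 9*m + 32.
This vanishes exactly when m = -32/9.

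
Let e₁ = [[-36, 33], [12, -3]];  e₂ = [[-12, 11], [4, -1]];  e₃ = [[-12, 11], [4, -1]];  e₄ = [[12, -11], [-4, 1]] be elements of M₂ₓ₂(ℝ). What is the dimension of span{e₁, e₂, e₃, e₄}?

Represent each element by its coordinate vector in ℝ⁴.
Apply Gaussian elimination to the matrix whose rows are e₁, e₂, e₃, e₄.
Exactly 1 pivot survives; hence the rank is 1.

dim = 1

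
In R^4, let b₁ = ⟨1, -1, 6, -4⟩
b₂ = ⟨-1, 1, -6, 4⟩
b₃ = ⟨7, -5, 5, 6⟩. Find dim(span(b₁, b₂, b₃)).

Form the matrix with b₁, b₂, b₃ as columns and reduce.
Exactly 2 pivots survive; hence the rank is 2.

dim = 2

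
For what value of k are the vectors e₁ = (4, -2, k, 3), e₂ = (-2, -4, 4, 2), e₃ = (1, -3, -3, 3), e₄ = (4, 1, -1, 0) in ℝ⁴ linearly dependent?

k = -19/4

The vectors are dependent exactly when the determinant of the matrix with rows e₁, e₂, e₃, e₄ vanishes.
Expanding, det = -16*k - 76.
Setting this to zero gives k = -19/4.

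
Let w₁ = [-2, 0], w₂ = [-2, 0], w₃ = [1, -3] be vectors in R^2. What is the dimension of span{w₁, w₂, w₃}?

Put the 2×3 matrix [w₁|w₂|w₃] into echelon form.
The echelon form has 2 nonzero rows, so the rank is 2.
(With 3 elements in a 2-dimensional space the rank is at most 2.)

2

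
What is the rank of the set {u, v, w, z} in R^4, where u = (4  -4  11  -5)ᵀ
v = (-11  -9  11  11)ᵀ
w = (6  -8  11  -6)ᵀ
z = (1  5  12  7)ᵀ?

rank 4

Put the 4×4 matrix [u|v|w|z] into echelon form.
Exactly 4 pivots survive; hence the rank is 4.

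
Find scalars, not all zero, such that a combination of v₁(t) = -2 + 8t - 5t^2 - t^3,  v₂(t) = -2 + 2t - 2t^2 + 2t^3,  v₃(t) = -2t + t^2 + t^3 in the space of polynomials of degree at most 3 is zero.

Write each element as a vector in ℝ⁴ using {1, t, …, t^3}.
Solve the homogeneous system with v₁, v₂, v₃ as columns by row-reducing the coefficient matrix.
A generator of the null space is (1, -1, 3).

v₁ - v₂ + 3v₃ = 0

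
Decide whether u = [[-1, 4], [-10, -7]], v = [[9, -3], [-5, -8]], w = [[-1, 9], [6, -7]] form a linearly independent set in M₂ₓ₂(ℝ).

linearly independent

Write each element as a coordinate vector in ℝ⁴ using {E₁₁, E₁₂, E₂₁, E₂₂}.
Place the vectors as rows of a 3×4 matrix and reduce to echelon form.
The reduction yields 3 nonzero rows, so the rank is 3.
Since rank = 3 (the number of vectors), the set is linearly independent.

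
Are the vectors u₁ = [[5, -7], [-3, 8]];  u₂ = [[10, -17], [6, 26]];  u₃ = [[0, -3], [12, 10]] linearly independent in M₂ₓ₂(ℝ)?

linearly dependent

Take coordinates with respect to the standard basis {E₁₁, E₁₂, E₂₁, E₂₂}.
Place the vectors as rows of a 3×4 matrix and reduce to echelon form.
The reduction yields 2 nonzero rows, so the rank is 2.
Since rank 2 < 3, the set is linearly dependent.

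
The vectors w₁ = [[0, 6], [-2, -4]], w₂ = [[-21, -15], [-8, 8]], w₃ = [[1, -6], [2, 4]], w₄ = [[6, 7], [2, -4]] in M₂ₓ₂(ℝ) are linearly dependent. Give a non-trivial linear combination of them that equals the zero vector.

2w₁ + w₂ + 3w₃ + 3w₄ = 0

Write each element as a vector in ℝ⁴ using {E₁₁, E₁₂, E₂₁, E₂₂}.
Solve the homogeneous system with w₁, w₂, w₃, w₄ as columns by row-reducing the coefficient matrix.
The free variable yields coefficients (2, 1, 3, 3) (any nonzero multiple also works).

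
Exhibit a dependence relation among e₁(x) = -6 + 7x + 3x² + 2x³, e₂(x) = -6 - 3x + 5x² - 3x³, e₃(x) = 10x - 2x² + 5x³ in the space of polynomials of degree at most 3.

Take coordinates with respect to {1, x, …, x³}.
Set up α₁e₁ + … + α₃e₃ = 0 and solve the homogeneous system.
A generator of the null space is (1, -1, -1).

e₁ - e₂ - e₃ = 0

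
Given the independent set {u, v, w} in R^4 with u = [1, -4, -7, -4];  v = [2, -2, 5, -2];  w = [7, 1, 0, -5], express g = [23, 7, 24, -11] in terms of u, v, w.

g = -2u + 2v + 3w

Write g = α₁u + … + α₃w and equate components.
Row-reducing the augmented matrix gives the unique coefficients (α₁, α₂, α₃) = (-2, 2, 3).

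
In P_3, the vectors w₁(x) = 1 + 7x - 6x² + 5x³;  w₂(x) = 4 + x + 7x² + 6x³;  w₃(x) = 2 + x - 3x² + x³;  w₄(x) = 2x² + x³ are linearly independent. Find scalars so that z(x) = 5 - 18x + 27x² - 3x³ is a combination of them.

z = -3w₁ + w₂ + 2w₃ + 4w₄

Identify each element with its coordinate vector in ℝ⁴ via {1, x, …, x³}.
Write z = c₁w₁ + … + c₄w₄ and equate components.
Row-reducing the augmented matrix gives the unique coefficients (c₁, …, c₄) = (-3, 1, 2, 4).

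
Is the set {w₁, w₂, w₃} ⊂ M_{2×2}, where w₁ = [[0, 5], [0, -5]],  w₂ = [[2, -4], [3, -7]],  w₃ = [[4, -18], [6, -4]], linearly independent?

linearly dependent

Take coordinates with respect to the standard basis {E₁₁, E₁₂, E₂₁, E₂₂}.
Place the vectors as rows of a 3×4 matrix and reduce to echelon form.
The reduction yields 2 nonzero rows, so the rank is 2.
Since rank 2 < 3, the set is linearly dependent.
Indeed 2w₁ - 2w₂ + w₃ = 0.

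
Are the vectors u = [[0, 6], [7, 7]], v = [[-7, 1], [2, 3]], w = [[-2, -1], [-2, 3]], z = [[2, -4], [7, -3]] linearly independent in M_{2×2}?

Take coordinates with respect to the standard basis {E₁₁, E₁₂, E₂₁, E₂₂}.
Form the 4×4 matrix with these as columns; its determinant is -1920.
A nonzero determinant means the columns are linearly independent.

linearly independent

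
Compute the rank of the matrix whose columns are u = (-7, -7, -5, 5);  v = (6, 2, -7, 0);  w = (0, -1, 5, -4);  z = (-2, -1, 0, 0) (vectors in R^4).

Apply Gaussian elimination to the matrix whose rows are u, v, w, z.
Reduction leaves 4 leading entries, giving rank 4.

rank 4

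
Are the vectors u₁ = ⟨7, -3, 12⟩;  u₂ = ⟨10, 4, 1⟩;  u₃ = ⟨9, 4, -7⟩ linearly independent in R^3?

linearly independent

Row-reduce the matrix whose columns are u₁, u₂, u₃.
The reduction yields 3 nonzero rows, so the rank is 3.
Since rank = 3 (the number of vectors), the set is linearly independent.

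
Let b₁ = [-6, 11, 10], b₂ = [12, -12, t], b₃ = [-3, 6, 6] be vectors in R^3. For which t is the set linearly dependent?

t = 0

The set is linearly dependent precisely when det[b₁; b₂; b₃] = 0.
Expanding, det = 3*t.
This vanishes exactly when t = 0.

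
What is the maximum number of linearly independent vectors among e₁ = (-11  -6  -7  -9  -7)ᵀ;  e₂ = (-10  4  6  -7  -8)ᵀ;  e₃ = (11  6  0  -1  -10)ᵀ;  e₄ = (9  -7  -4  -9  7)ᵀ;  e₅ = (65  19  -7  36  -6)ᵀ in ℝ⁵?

Form the matrix with e₁, e₂, e₃, e₄, e₅ as columns and reduce.
There are 4 pivot columns, so rank = 4.

4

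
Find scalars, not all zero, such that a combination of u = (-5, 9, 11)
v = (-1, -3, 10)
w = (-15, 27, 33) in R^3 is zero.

Solve the homogeneous system with u, v, w as columns by row-reducing the coefficient matrix.
One solution (up to scaling) is (3, 0, -1).

3u - w = 0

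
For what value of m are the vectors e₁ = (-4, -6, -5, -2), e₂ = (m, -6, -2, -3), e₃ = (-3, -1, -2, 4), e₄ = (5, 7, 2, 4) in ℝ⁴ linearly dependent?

m = -49/11

The set is linearly dependent precisely when det[e₁; e₂; e₃; e₄] = 0.
Expanding, det = 88*m + 392.
Solving 88*m + 392 = 0 yields m = -49/11.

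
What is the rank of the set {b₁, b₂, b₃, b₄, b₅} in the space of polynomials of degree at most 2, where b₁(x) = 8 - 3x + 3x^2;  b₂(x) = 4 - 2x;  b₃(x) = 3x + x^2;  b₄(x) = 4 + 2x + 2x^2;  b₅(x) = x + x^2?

Use coordinates relative to {1, x, x^2}.
Put the 3×5 matrix [b₁|b₂|b₃|b₄|b₅] into echelon form.
The echelon form has 3 nonzero rows, so the rank is 3.
(With 5 elements in a 3-dimensional space the rank is at most 3.)

rank 3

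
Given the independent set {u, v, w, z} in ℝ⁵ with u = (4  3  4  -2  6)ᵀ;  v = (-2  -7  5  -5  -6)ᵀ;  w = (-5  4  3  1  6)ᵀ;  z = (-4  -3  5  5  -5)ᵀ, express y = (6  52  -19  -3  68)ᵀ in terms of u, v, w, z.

y = u - 3v + 4w - 4z

Set up the augmented matrix [u | v | w | z | y] and row-reduce.
Row-reducing the augmented matrix gives the unique coefficients (a₁, …, a₄) = (1, -3, 4, -4).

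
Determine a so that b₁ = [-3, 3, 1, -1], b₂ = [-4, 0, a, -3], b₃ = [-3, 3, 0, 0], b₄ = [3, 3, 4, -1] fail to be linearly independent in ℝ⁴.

a = 1

Dependence holds iff the 4×4 matrix [b₁ b₂ b₃ b₄] is singular.
The determinant works out to 18 - 18*a.
Setting this to zero gives a = 1.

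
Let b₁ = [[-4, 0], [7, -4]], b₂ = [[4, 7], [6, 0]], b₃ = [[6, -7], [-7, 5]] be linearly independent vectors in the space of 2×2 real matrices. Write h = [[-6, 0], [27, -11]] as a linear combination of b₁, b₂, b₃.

h = 4b₁ + b₂ + b₃

Identify each element with its coordinate vector in ℝ⁴ via {E₁₁, E₁₂, E₂₁, E₂₂}.
Since b₁, b₂, b₃ are independent, the coefficients expressing h are uniquely determined by a linear system.
Back-substitution yields (c₁, c₂, c₃) = (4, 1, 1).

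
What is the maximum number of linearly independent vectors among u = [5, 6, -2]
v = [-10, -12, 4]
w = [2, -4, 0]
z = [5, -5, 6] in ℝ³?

3

Row-reduce the 4×3 matrix with these as rows.
Reduction leaves 3 leading entries, giving rank 3.
(With 4 elements in a 3-dimensional space the rank is at most 3.)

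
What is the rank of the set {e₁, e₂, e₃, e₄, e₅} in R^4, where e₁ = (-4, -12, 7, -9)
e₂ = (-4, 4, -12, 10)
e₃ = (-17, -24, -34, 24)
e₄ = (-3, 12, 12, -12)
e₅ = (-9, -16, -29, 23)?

Put the 4×5 matrix [e₁|e₂|e₃|e₄|e₅] into echelon form.
Reduction leaves 3 leading entries, giving rank 3.
(With 5 elements in a 4-dimensional space the rank is at most 4.)

3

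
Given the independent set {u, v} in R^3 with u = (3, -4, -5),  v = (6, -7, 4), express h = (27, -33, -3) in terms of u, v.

Since u, v are independent, the coefficients expressing h are uniquely determined by a linear system.
Back-substitution yields (a₁, a₂) = (3, 3).

h = 3u + 3v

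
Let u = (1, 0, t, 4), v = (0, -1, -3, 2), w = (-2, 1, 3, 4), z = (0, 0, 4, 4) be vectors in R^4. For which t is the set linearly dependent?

Place the vectors as rows of a 4×4 matrix; dependence ⇔ determinant zero.
Expanding, det = 56 - 8*t.
Solving 56 - 8*t = 0 yields t = 7.

t = 7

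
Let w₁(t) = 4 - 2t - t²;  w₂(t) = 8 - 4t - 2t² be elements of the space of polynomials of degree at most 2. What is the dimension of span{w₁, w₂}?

1

Pass to coordinate vectors with respect to the basis {1, t, t²}.
Put the 3×2 matrix [w₁|w₂] into echelon form.
Exactly 1 pivot survives; hence the rank is 1.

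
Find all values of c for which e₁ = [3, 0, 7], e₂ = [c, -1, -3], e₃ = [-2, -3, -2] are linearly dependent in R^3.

c = -5/3

The set is linearly dependent precisely when det[e₁; e₂; e₃] = 0.
The determinant works out to -21*c - 35.
Solving -21*c - 35 = 0 yields c = -5/3.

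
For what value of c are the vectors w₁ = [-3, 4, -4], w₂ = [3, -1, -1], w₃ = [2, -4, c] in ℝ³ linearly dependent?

c = 44/9

The vectors are dependent exactly when the determinant of the matrix with rows w₁, w₂, w₃ vanishes.
Expanding, det = 44 - 9*c.
Setting this to zero gives c = 44/9.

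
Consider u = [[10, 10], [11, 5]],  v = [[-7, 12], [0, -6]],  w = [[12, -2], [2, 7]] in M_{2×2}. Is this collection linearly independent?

linearly independent

Write each element as a coordinate vector in ℝ⁴ using {E₁₁, E₁₂, E₂₁, E₂₂}.
Place the vectors as rows of a 3×4 matrix and reduce to echelon form.
The reduction yields 3 nonzero rows, so the rank is 3.
Since rank = 3 (the number of vectors), the set is linearly independent.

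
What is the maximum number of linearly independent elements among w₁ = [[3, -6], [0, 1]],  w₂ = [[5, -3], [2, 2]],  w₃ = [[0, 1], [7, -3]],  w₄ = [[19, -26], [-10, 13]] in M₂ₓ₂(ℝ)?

Represent each element by its coordinate vector in ℝ⁴.
Apply Gaussian elimination to the matrix whose rows are w₁, w₂, w₃, w₄.
Exactly 3 pivots survive; hence the rank is 3.

3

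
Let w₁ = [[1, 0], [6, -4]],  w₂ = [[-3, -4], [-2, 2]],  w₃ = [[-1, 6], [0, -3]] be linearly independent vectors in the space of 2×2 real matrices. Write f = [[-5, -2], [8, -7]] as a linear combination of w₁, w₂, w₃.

Work in coordinates with respect to the standard basis {E₁₁, E₁₂, E₂₁, E₂₂}.
Set up the augmented matrix [w₁ | w₂ | w₃ | f] and row-reduce.
Row-reducing the augmented matrix gives the unique coefficients (α₁, α₂, α₃) = (2, 2, 1).

f = 2w₁ + 2w₂ + w₃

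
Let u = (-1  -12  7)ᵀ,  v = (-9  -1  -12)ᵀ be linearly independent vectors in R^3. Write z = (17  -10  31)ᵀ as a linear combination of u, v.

z = u - 2v

Solve the system with u, v as columns and z as the right-hand side.
The system has the unique solution (α₁, α₂) = (1, -2).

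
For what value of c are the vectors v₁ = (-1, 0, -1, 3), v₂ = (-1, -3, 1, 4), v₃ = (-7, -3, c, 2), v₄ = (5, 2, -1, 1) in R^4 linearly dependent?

c = 3/5

Dependence holds iff the 4×4 matrix [v₁ v₂ v₃ v₄] is singular.
Expanding, det = 50*c - 30.
Solving 50*c - 30 = 0 yields c = 3/5.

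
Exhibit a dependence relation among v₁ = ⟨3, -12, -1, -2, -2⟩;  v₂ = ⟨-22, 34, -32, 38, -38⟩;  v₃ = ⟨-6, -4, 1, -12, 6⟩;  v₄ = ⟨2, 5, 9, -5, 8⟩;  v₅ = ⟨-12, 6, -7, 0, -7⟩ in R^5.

Set up α₁v₁ + … + α₅v₅ = 0 and solve the homogeneous system.
A generator of the null space is (2, 1, 2, 2, -2).

2v₁ + v₂ + 2v₃ + 2v₄ - 2v₅ = 0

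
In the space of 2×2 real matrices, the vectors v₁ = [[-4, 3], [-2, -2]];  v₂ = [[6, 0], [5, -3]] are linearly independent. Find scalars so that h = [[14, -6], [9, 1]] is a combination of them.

h = -2v₁ + v₂

Take coordinate vectors relative to {E₁₁, E₁₂, E₂₁, E₂₂}.
Set up the augmented matrix [v₁ | v₂ | h] and row-reduce.
Back-substitution yields (c₁, c₂) = (-2, 1).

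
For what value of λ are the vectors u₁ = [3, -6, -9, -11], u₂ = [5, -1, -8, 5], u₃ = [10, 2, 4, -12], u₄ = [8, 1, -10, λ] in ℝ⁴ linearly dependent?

λ = 53/4

The set is linearly dependent precisely when det[u₁; u₂; u₃; u₄] = 0.
The determinant works out to 456*λ - 6042.
Setting this to zero gives λ = 53/4.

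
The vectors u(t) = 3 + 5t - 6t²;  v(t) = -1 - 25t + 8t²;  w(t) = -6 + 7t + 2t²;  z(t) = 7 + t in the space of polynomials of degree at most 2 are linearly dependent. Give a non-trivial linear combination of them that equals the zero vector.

2u + v + 2w + z = 0

Write each element as a vector in ℝ³ using {1, t, t²}.
Write the vectors as columns of a matrix and find a nonzero vector in its null space.
A generator of the null space is (2, 1, 2, 1).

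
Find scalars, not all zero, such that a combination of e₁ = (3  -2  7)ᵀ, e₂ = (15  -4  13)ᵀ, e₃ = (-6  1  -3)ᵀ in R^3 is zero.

e₁ - e₂ - 2e₃ = 0

Row-reduce the matrix with e₁, e₂, e₃ as columns; the null space gives the coefficients.
One solution (up to scaling) is (1, -1, -2).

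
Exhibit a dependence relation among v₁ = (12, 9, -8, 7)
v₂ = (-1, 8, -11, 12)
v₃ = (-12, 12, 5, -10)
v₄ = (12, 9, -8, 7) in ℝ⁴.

Solve the homogeneous system with v₁, v₂, v₃, v₄ as columns by row-reducing the coefficient matrix.
A generator of the null space is (1, 0, 0, -1).

v₁ - v₄ = 0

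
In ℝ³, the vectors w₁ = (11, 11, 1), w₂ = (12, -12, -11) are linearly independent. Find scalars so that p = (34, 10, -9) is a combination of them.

Since w₁, w₂ are independent, the coefficients expressing p are uniquely determined by a linear system.
Back-substitution yields (a₁, a₂) = (2, 1).

p = 2w₁ + w₂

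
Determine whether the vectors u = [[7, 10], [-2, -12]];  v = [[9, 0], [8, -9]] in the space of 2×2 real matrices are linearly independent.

linearly independent

Take coordinates with respect to the standard basis {E₁₁, E₁₂, E₂₁, E₂₂}.
Place the vectors as rows of a 2×4 matrix and reduce to echelon form.
The reduction yields 2 nonzero rows, so the rank is 2.
Since rank = 2 (the number of vectors), the set is linearly independent.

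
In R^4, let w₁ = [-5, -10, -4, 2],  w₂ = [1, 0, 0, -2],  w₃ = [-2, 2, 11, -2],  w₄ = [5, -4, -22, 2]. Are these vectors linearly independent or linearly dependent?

linearly dependent

The matrix [w₁|w₂|w₃|w₄] has determinant 0.
A zero determinant means the columns are linearly dependent.
Indeed w₂ - 2w₃ - w₄ = 0.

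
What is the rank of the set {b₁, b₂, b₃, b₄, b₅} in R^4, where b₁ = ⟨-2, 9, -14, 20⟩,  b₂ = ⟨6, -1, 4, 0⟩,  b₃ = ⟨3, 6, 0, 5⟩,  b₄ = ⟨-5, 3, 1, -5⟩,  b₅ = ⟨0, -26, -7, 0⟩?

rank 3

Form the matrix with b₁, b₂, b₃, b₄, b₅ as columns and reduce.
Exactly 3 pivots survive; hence the rank is 3.
(With 5 elements in a 4-dimensional space the rank is at most 4.)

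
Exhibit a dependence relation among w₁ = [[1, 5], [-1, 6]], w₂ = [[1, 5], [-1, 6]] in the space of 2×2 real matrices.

Take coordinates with respect to {E₁₁, E₁₂, E₂₁, E₂₂}.
Row-reduce the matrix with w₁, w₂ as columns; the null space gives the coefficients.
The free variable yields coefficients (1, -1) (any nonzero multiple also works).

w₁ - w₂ = 0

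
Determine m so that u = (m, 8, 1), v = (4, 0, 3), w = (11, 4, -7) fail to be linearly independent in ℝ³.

m = 42

The vectors are dependent exactly when the determinant of the matrix with rows u, v, w vanishes.
Cofactor expansion gives det = 504 - 12*m.
Solving 504 - 12*m = 0 yields m = 42.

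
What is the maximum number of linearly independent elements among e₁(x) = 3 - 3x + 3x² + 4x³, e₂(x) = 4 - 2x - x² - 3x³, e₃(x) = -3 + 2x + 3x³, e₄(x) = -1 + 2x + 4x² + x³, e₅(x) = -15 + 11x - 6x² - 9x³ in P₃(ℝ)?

4

Pass to coordinate vectors with respect to the basis {1, x, …, x³}.
Apply Gaussian elimination to the matrix whose rows are e₁, e₂, e₃, e₄, e₅.
The echelon form has 4 nonzero rows, so the rank is 4.
(With 5 elements in a 4-dimensional space the rank is at most 4.)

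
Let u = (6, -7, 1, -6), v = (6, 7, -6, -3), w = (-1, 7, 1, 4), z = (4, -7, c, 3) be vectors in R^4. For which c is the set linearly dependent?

The vectors are dependent exactly when the determinant of the matrix with rows u, v, w, z vanishes.
Expanding, det = 2842 - 147*c.
Solving 2842 - 147*c = 0 yields c = 58/3.

c = 58/3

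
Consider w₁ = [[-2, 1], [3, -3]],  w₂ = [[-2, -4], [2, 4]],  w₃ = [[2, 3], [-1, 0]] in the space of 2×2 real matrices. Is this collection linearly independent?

Take coordinates with respect to the standard basis {E₁₁, E₁₂, E₂₁, E₂₂}.
Row-reduce the matrix whose columns are w₁, w₂, w₃.
The reduction yields 3 nonzero rows, so the rank is 3.
Since rank = 3 (the number of vectors), the set is linearly independent.

linearly independent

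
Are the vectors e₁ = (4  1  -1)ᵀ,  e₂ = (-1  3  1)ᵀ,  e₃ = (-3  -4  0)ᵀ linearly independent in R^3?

linearly dependent

Row-reduce the matrix whose columns are e₁, e₂, e₃.
The reduction yields 2 nonzero rows, so the rank is 2.
Since rank 2 < 3, the set is linearly dependent.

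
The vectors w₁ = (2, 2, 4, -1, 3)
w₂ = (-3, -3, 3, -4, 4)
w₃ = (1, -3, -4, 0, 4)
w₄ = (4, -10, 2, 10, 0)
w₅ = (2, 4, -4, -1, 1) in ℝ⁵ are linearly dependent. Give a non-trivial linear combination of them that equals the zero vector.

w₁ - 2w₂ + 2w₃ - w₄ - 3w₅ = 0

Solve the homogeneous system with w₁, w₂, w₃, w₄, w₅ as columns by row-reducing the coefficient matrix.
A generator of the null space is (1, -2, 2, -1, -3).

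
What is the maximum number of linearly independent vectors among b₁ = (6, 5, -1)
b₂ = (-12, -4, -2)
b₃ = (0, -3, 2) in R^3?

2

Put the 3×3 matrix [b₁|b₂|b₃] into echelon form.
Exactly 2 pivots survive; hence the rank is 2.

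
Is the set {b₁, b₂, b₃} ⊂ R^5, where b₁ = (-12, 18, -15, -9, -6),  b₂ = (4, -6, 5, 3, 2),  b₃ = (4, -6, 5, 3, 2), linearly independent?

linearly dependent

Row-reduce the matrix whose columns are b₁, b₂, b₃.
The reduction yields 1 nonzero row, so the rank is 1.
Since rank 1 < 3, the set is linearly dependent.
Indeed b₁ + 3b₂ = 0.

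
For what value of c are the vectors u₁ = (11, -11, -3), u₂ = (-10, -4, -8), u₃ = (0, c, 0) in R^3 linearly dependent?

Dependence holds iff the 3×3 matrix [u₁ u₂ u₃] is singular.
Expanding, det = 118*c.
This vanishes exactly when c = 0.

c = 0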